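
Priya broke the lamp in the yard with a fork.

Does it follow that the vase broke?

Nothing is said about any vase; only the lamp is affected.

no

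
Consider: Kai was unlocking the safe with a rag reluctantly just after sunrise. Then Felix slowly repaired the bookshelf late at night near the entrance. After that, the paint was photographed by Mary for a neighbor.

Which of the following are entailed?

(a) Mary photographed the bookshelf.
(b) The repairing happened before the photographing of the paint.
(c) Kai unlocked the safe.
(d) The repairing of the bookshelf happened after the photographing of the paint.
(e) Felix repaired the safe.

(b)

(a) Not entailed — Mary photographed the paint, not the bookshelf; the bookshelf belongs to the repairing event.
(b) Entailed — the narrative places the repairing before the photographing.
(c) Not entailed — 'was unlocking' is progressive on an accomplishment; it does not entail the completed 'unlocked'.
(d) Not entailed — the narrative places the repairing before the photographing, not after.
(e) Not entailed — Felix repaired the bookshelf, not the safe; the safe belongs to the unlocking event.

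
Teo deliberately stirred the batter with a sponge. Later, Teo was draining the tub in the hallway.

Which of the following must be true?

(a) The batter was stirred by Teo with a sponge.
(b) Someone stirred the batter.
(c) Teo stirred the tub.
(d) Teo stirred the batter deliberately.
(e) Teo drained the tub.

(a), (b), (d)

(a) Entailed — every conjunct here is already in the original stirring event.
(b) Entailed — this follows by dropping conjuncts from the stirring event's description.
(c) Not entailed — Teo stirred the batter, not the tub; the tub belongs to the draining event.
(d) Entailed — this follows by dropping conjuncts from the stirring event's description.
(e) Not entailed — 'was draining' is progressive on an accomplishment; it does not entail the completed 'drained'.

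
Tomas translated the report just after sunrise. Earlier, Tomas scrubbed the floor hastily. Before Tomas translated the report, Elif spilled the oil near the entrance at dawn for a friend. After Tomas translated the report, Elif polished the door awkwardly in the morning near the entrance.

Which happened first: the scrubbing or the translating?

the scrubbing

The connectives place the scrubbing before the translating.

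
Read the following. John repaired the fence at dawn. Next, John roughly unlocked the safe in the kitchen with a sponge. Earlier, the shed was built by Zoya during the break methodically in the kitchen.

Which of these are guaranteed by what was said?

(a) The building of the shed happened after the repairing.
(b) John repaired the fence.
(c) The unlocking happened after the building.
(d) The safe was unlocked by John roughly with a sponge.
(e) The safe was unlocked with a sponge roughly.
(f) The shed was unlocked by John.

(a) Not entailed — the narrative doesn't order the repairing relative to the building.
(b) Entailed — this follows by dropping conjuncts from the repairing event's description.
(c) Entailed — the narrative places the building before the unlocking.
(d) Entailed — the original entails any weakening of itself; this just drops 'in the kitchen'.
(e) Entailed — every conjunct here is already in the original unlocking event.
(f) Not entailed — John unlocked the safe, not the shed; the shed belongs to the building event.

(b), (c), (d), (e)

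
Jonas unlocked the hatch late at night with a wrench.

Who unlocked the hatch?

'Jonas' marks the agent of the unlocking event.

Jonas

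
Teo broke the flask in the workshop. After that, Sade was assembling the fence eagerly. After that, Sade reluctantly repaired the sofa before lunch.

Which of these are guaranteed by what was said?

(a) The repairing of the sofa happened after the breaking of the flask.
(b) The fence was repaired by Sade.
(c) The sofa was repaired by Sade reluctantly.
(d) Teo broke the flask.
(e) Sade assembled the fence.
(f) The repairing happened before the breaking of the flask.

(a), (c), (d)

(a) Entailed — the narrative places the breaking before the repairing.
(b) Not entailed — Sade repaired the sofa, not the fence; the fence belongs to the assembling event.
(c) Entailed — every conjunct here is already in the original repairing event.
(d) Entailed — every conjunct here is already in the original breaking event.
(e) Not entailed — 'was assembling' is progressive on an accomplishment; it does not entail the completed 'assembled'.
(f) Not entailed — the narrative places the breaking before the repairing, not after.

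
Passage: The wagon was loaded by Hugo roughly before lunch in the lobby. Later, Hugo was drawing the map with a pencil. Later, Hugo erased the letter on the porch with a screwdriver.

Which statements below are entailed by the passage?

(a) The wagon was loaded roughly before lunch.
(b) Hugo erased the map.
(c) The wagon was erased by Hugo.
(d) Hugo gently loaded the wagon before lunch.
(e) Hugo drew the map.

(a) Entailed — the original entails any weakening of itself; this just drops 'in the lobby' and generalizes the agent.
(b) Not entailed — Hugo erased the letter, not the map; the map belongs to the drawing event.
(c) Not entailed — Hugo erased the letter, not the wagon; the wagon belongs to the loading event.
(d) Not entailed — 'gently' adds a manner not in (and inconsistent with) the original.
(e) Not entailed — 'was drawing' is progressive on an accomplishment; it does not entail the completed 'drew'.

(a)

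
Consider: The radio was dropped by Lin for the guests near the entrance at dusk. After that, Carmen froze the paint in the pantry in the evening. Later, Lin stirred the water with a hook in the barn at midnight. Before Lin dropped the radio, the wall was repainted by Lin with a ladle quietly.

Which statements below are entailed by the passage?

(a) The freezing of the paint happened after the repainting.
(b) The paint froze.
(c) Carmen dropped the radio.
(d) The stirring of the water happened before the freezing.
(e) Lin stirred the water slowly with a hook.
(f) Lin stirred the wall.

(a), (b)

(a) Entailed — the narrative places the repainting before the freezing.
(b) Entailed — 'Carmen froze the paint' is causative; it entails the inchoative 'the paint froze'.
(c) Not entailed — the passage has Lin dropping the radio, not Carmen.
(d) Not entailed — the narrative places the freezing before the stirring, not after.
(e) Not entailed — 'slowly' adds information not in the original event.
(f) Not entailed — Lin stirred the water, not the wall; the wall belongs to the repainting event.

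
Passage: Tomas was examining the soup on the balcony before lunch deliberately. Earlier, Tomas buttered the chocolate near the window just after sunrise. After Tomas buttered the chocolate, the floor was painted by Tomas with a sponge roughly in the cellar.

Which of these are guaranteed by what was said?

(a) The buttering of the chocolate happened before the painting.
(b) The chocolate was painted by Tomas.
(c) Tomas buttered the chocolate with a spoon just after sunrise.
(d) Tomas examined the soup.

(a), (d)

(a) Entailed — the narrative places the buttering before the painting.
(b) Not entailed — Tomas painted the floor, not the chocolate; the chocolate belongs to the buttering event.
(c) Not entailed — 'with a spoon' adds information not in the original event.
(d) Entailed — 'examine' is an activity; 'was examining' entails that some examining happened, so 'examined' holds.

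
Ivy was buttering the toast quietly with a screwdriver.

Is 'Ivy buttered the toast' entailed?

'was buttering' is progressive; for an accomplishment like 'butter the toast', it doesn't entail completion.

no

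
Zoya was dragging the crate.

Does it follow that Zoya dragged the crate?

yes

'drag' is atelic; if Zoya was dragging the crate, then Zoya dragged the crate (for some time).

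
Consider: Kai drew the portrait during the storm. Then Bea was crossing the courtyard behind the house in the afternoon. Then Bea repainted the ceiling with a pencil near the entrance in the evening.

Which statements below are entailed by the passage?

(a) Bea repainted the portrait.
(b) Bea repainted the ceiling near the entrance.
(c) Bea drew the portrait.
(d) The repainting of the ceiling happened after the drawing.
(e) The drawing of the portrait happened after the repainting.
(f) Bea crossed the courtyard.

(b), (d)

(a) Not entailed — Bea repainted the ceiling, not the portrait; the portrait belongs to the drawing event.
(b) Entailed — every conjunct here is already in the original repainting event.
(c) Not entailed — the passage has Kai drawing the portrait, not Bea.
(d) Entailed — the narrative places the drawing before the repainting.
(e) Not entailed — the narrative places the drawing before the repainting, not after.
(f) Not entailed — 'was crossing' is progressive on an accomplishment; it does not entail the completed 'crossed'.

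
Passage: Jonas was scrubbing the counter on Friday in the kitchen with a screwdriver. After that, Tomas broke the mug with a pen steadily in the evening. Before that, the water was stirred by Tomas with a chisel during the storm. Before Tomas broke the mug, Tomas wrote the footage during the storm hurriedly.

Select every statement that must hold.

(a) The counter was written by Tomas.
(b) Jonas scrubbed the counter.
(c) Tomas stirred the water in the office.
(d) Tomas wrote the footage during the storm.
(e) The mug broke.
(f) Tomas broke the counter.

(a) Not entailed — Tomas wrote the footage, not the counter; the counter belongs to the scrubbing event.
(b) Entailed — 'scrub' is an activity; 'was scrubbing' entails that some scrubbing happened, so 'scrubbed' holds.
(c) Not entailed — 'in the office' adds information not in the original event.
(d) Entailed — this follows by dropping conjuncts from the writing event's description.
(e) Entailed — 'Tomas broke the mug' is causative; it entails the inchoative 'the mug broke'.
(f) Not entailed — Tomas broke the mug, not the counter; the counter belongs to the scrubbing event.

(b), (d), (e)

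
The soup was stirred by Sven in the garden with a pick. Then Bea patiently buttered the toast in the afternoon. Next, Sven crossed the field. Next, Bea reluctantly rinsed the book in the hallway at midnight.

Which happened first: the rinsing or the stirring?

the stirring

The connectives place the stirring before the rinsing.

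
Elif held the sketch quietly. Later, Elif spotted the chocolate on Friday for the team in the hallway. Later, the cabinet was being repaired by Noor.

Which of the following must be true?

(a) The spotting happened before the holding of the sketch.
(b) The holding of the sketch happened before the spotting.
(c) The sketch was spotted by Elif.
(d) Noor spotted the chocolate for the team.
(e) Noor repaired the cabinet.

(a) Not entailed — the narrative places the holding before the spotting, not after.
(b) Entailed — the narrative places the holding before the spotting.
(c) Not entailed — Elif spotted the chocolate, not the sketch; the sketch belongs to the holding event.
(d) Not entailed — the passage has Elif spotting the chocolate, not Noor.
(e) Not entailed — 'was repairing' is progressive on an accomplishment; it does not entail the completed 'repaired'.

(b)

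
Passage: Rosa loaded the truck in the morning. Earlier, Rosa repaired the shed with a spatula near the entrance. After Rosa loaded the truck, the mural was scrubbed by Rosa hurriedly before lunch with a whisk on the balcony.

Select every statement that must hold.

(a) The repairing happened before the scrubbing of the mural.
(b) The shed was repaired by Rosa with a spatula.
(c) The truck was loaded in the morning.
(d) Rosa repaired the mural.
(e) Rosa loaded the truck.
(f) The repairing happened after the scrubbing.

(a), (b), (c), (e)

(a) Entailed — the narrative places the repairing before the scrubbing.
(b) Entailed — the original entails any weakening of itself; this just drops 'near the entrance'.
(c) Entailed — the original entails any weakening of itself; this just generalizes the agent.
(d) Not entailed — Rosa repaired the shed, not the mural; the mural belongs to the scrubbing event.
(e) Entailed — this follows by dropping conjuncts from the loading event's description.
(f) Not entailed — the narrative places the repairing before the scrubbing, not after.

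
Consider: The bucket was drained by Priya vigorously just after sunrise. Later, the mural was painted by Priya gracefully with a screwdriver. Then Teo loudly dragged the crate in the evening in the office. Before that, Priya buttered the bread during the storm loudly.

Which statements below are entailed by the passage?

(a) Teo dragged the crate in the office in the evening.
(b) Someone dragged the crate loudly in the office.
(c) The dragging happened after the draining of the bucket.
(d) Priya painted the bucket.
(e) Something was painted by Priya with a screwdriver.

(a) Entailed — the original entails any weakening of itself; this just drops 'loudly'.
(b) Entailed — the original entails any weakening of itself; this just drops 'in the evening' and generalizes the agent.
(c) Entailed — the narrative places the draining before the dragging.
(d) Not entailed — Priya painted the mural, not the bucket; the bucket belongs to the draining event.
(e) Entailed — dropping 'gracefully' and generalizing the patient leaves a sub-description the original still satisfies.

(a), (b), (c), (e)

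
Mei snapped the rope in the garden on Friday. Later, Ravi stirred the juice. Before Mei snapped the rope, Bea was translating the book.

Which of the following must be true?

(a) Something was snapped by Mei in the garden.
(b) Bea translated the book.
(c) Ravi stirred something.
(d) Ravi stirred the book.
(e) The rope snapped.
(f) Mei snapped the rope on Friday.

(a) Entailed — dropping 'on Friday' and generalizing the patient leaves a sub-description the original still satisfies.
(b) Not entailed — 'was translating' is progressive on an accomplishment; it does not entail the completed 'translated'.
(c) Entailed — every conjunct here is already in the original stirring event.
(d) Not entailed — Ravi stirred the juice, not the book; the book belongs to the translating event.
(e) Entailed — 'Mei snapped the rope' is causative; it entails the inchoative 'the rope snapped'.
(f) Entailed — every conjunct here is already in the original snapping event.

(a), (c), (e), (f)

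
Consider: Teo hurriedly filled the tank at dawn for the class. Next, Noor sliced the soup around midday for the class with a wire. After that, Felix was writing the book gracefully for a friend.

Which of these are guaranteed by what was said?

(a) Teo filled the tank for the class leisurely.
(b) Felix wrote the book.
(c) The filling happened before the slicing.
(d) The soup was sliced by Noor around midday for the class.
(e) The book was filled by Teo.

(c), (d)

(a) Not entailed — 'leisurely' adds a manner not in (and inconsistent with) the original.
(b) Not entailed — 'was writing' is progressive on an accomplishment; it does not entail the completed 'wrote'.
(c) Entailed — the narrative places the filling before the slicing.
(d) Entailed — dropping 'with a wire' leaves a sub-description the original still satisfies.
(e) Not entailed — Teo filled the tank, not the book; the book belongs to the writing event.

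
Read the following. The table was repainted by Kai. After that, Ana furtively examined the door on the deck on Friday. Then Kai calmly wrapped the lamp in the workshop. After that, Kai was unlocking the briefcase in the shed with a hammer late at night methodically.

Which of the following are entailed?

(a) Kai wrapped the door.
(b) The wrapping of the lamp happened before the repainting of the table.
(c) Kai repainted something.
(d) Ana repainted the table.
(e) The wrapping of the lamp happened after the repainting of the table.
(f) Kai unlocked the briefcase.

(a) Not entailed — Kai wrapped the lamp, not the door; the door belongs to the examining event.
(b) Not entailed — the narrative places the repainting before the wrapping, not after.
(c) Entailed — generalizing the patient leaves a sub-description the original still satisfies.
(d) Not entailed — the passage has Kai repainting the table, not Ana.
(e) Entailed — the narrative places the repainting before the wrapping.
(f) Not entailed — 'was unlocking' is progressive on an accomplishment; it does not entail the completed 'unlocked'.

(c), (e)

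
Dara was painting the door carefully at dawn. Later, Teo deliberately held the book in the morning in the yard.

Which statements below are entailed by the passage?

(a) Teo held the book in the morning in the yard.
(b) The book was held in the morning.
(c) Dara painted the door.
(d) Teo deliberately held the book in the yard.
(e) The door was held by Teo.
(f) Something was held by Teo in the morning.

(a), (b), (d), (f)

(a) Entailed — every conjunct here is already in the original holding event.
(b) Entailed — this follows by dropping conjuncts from the holding event's description.
(c) Not entailed — 'was painting' is progressive on an accomplishment; it does not entail the completed 'painted'.
(d) Entailed — the original entails any weakening of itself; this just drops 'in the morning'.
(e) Not entailed — Teo held the book, not the door; the door belongs to the painting event.
(f) Entailed — every conjunct here is already in the original holding event.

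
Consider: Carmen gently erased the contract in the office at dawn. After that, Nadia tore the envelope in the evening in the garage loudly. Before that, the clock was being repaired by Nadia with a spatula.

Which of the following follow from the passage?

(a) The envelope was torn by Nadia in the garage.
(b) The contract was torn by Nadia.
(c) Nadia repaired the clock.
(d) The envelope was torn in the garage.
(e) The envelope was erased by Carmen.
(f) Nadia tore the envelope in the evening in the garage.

(a) Entailed — dropping 'in the evening', 'loudly' leaves a sub-description the original still satisfies.
(b) Not entailed — Nadia tore the envelope, not the contract; the contract belongs to the erasing event.
(c) Not entailed — 'was repairing' is progressive on an accomplishment; it does not entail the completed 'repaired'.
(d) Entailed — the original entails any weakening of itself; this just drops 'in the evening', 'loudly' and generalizes the agent.
(e) Not entailed — Carmen erased the contract, not the envelope; the envelope belongs to the tearing event.
(f) Entailed — dropping 'loudly' leaves a sub-description the original still satisfies.

(a), (d), (f)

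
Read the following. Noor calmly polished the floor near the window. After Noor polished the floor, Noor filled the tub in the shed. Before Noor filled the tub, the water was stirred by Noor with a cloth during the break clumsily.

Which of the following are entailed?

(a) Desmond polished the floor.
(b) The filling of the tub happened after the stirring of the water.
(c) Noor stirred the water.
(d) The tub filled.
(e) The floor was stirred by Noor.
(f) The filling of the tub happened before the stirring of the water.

(b), (c), (d)

(a) Not entailed — the passage has Noor polishing the floor, not Desmond.
(b) Entailed — the narrative places the stirring before the filling.
(c) Entailed — this follows by dropping conjuncts from the stirring event's description.
(d) Entailed — 'Noor filled the tub' is causative; it entails the inchoative 'the tub filled'.
(e) Not entailed — Noor stirred the water, not the floor; the floor belongs to the polishing event.
(f) Not entailed — the narrative places the stirring before the filling, not after.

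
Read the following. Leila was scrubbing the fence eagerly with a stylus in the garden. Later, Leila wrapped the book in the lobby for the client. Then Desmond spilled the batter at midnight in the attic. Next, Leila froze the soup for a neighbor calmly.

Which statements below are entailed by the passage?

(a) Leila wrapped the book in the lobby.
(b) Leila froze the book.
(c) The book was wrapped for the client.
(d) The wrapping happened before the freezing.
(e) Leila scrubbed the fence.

(a) Entailed — every conjunct here is already in the original wrapping event.
(b) Not entailed — Leila froze the soup, not the book; the book belongs to the wrapping event.
(c) Entailed — dropping 'in the lobby' and generalizing the agent leaves a sub-description the original still satisfies.
(d) Entailed — the narrative places the wrapping before the freezing.
(e) Entailed — 'scrub' is an activity; 'was scrubbing' entails that some scrubbing happened, so 'scrubbed' holds.

(a), (c), (d), (e)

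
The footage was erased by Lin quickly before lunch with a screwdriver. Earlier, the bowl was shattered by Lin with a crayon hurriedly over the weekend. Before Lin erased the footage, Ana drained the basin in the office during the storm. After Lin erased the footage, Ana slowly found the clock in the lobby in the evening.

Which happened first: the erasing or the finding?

the erasing

The connectives place the erasing before the finding.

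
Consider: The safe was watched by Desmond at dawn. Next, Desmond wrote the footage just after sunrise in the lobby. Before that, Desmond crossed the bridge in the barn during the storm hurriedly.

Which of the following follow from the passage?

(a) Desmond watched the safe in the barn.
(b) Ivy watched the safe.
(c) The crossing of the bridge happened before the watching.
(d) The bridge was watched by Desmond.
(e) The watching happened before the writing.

(e)

(a) Not entailed — 'in the barn' adds information not in the original event.
(b) Not entailed — the passage has Desmond watching the safe, not Ivy.
(c) Not entailed — the narrative doesn't order the crossing relative to the watching.
(d) Not entailed — Desmond watched the safe, not the bridge; the bridge belongs to the crossing event.
(e) Entailed — the narrative places the watching before the writing.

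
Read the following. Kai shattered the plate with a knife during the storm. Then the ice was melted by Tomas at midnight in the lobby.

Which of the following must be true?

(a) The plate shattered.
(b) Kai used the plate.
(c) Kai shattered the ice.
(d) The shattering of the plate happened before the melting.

(a), (d)

(a) Entailed — 'Kai shattered the plate' is causative; it entails the inchoative 'the plate shattered'.
(b) Not entailed — the plate is the patient, not an instrument — Kai used a knife.
(c) Not entailed — Kai shattered the plate, not the ice; the ice belongs to the melting event.
(d) Entailed — the narrative places the shattering before the melting.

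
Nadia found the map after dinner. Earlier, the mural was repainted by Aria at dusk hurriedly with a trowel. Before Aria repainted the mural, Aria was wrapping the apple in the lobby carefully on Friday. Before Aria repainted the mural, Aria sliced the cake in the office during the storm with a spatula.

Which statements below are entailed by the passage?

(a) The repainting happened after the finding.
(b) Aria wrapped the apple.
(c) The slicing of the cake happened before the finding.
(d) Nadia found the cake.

(a) Not entailed — the narrative places the repainting before the finding, not after.
(b) Not entailed — 'was wrapping' is progressive on an accomplishment; it does not entail the completed 'wrapped'.
(c) Entailed — the narrative places the slicing before the finding.
(d) Not entailed — Nadia found the map, not the cake; the cake belongs to the slicing event.

(c)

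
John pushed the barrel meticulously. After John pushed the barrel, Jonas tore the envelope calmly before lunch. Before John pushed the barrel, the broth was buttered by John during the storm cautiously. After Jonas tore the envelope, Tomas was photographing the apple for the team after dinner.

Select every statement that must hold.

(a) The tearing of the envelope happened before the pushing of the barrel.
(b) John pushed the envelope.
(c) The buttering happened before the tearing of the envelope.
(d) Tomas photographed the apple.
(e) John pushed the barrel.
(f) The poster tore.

(a) Not entailed — the narrative places the pushing before the tearing, not after.
(b) Not entailed — John pushed the barrel, not the envelope; the envelope belongs to the tearing event.
(c) Entailed — the narrative places the buttering before the tearing.
(d) Not entailed — 'was photographing' is progressive on an accomplishment; it does not entail the completed 'photographed'.
(e) Entailed — this follows by dropping conjuncts from the pushing event's description.
(f) Not entailed — the envelope is what tore, not the poster.

(c), (e)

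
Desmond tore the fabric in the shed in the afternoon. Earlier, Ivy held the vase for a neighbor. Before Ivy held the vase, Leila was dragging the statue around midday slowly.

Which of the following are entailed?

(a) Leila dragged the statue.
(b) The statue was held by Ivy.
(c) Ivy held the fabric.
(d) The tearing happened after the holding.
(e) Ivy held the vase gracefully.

(a), (d)

(a) Entailed — 'drag' is an activity; 'was dragging' entails that some dragging happened, so 'dragged' holds.
(b) Not entailed — Ivy held the vase, not the statue; the statue belongs to the dragging event.
(c) Not entailed — Ivy held the vase, not the fabric; the fabric belongs to the tearing event.
(d) Entailed — the narrative places the holding before the tearing.
(e) Not entailed — 'gracefully' adds information not in the original event.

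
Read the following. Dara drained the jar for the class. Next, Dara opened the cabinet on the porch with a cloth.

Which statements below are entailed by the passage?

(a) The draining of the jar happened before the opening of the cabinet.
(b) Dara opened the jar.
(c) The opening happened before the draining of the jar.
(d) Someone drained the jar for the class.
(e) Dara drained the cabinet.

(a) Entailed — the narrative places the draining before the opening.
(b) Not entailed — Dara opened the cabinet, not the jar; the jar belongs to the draining event.
(c) Not entailed — the narrative places the draining before the opening, not after.
(d) Entailed — every conjunct here is already in the original draining event.
(e) Not entailed — Dara drained the jar, not the cabinet; the cabinet belongs to the opening event.

(a), (d)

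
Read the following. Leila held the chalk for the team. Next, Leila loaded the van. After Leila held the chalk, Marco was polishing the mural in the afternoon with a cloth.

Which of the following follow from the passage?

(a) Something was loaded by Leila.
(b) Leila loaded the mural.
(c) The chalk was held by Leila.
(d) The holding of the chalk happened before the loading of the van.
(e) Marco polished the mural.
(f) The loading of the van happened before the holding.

(a), (c), (d), (e)

(a) Entailed — generalizing the patient leaves a sub-description the original still satisfies.
(b) Not entailed — Leila loaded the van, not the mural; the mural belongs to the polishing event.
(c) Entailed — dropping 'for the team' leaves a sub-description the original still satisfies.
(d) Entailed — the narrative places the holding before the loading.
(e) Entailed — 'polish' is an activity; 'was polishing' entails that some polishing happened, so 'polished' holds.
(f) Not entailed — the narrative places the holding before the loading, not after.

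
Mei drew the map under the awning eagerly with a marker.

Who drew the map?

'Mei' marks the agent of the drawing event.

Mei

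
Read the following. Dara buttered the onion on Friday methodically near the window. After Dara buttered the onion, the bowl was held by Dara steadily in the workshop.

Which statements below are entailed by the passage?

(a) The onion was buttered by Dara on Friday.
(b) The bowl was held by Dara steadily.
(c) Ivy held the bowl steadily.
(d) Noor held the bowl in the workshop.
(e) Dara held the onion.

(a), (b)

(a) Entailed — dropping 'methodically', 'near the window' leaves a sub-description the original still satisfies.
(b) Entailed — every conjunct here is already in the original holding event.
(c) Not entailed — the passage has Dara holding the bowl, not Ivy.
(d) Not entailed — the passage has Dara holding the bowl, not Noor.
(e) Not entailed — Dara held the bowl, not the onion; the onion belongs to the buttering event.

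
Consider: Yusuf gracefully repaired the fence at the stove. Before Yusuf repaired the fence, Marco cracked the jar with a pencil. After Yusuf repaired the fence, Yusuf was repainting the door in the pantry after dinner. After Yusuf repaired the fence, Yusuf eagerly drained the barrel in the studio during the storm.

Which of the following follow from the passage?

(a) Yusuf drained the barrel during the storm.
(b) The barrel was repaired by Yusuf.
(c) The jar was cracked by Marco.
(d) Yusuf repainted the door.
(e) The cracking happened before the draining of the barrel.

(a) Entailed — the original entails any weakening of itself; this just drops 'in the studio', 'eagerly'.
(b) Not entailed — Yusuf repaired the fence, not the barrel; the barrel belongs to the draining event.
(c) Entailed — every conjunct here is already in the original cracking event.
(d) Not entailed — 'was repainting' is progressive on an accomplishment; it does not entail the completed 'repainted'.
(e) Entailed — the narrative places the cracking before the draining.

(a), (c), (e)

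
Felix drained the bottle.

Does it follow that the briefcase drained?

Nothing is said about any briefcase; only the bottle is affected.

no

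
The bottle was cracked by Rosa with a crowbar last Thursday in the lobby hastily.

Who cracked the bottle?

Rosa

'Rosa' marks the agent of the cracking event.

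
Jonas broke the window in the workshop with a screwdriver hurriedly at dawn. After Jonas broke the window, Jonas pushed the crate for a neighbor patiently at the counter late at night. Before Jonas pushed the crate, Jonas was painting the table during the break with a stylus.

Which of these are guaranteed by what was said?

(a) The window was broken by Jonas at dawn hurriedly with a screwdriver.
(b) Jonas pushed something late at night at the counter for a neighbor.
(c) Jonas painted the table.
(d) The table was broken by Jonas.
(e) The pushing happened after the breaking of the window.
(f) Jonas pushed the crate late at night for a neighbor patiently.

(a) Entailed — the original entails any weakening of itself; this just drops 'in the workshop'.
(b) Entailed — dropping 'patiently' and generalizing the patient leaves a sub-description the original still satisfies.
(c) Not entailed — 'was painting' is progressive on an accomplishment; it does not entail the completed 'painted'.
(d) Not entailed — Jonas broke the window, not the table; the table belongs to the painting event.
(e) Entailed — the narrative places the breaking before the pushing.
(f) Entailed — dropping 'at the counter' leaves a sub-description the original still satisfies.

(a), (b), (e), (f)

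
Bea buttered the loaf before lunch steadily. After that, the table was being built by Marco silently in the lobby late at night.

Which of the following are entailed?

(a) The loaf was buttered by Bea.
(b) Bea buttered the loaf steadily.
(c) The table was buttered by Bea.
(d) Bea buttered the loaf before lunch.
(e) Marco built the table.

(a) Entailed — this follows by dropping conjuncts from the buttering event's description.
(b) Entailed — dropping 'before lunch' leaves a sub-description the original still satisfies.
(c) Not entailed — Bea buttered the loaf, not the table; the table belongs to the building event.
(d) Entailed — dropping 'steadily' leaves a sub-description the original still satisfies.
(e) Not entailed — 'was building' is progressive on an accomplishment; it does not entail the completed 'built'.

(a), (b), (d)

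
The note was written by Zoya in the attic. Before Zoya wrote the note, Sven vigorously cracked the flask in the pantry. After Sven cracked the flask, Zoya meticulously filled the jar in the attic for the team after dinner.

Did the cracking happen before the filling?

yes

The narrative orders the cracking before the filling.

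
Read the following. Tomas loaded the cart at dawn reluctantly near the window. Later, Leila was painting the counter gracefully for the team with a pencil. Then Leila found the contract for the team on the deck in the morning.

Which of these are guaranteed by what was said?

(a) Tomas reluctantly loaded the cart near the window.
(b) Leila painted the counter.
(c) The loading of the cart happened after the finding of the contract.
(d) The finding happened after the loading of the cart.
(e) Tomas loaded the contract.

(a) Entailed — dropping 'at dawn' leaves a sub-description the original still satisfies.
(b) Not entailed — 'was painting' is progressive on an accomplishment; it does not entail the completed 'painted'.
(c) Not entailed — the narrative places the loading before the finding, not after.
(d) Entailed — the narrative places the loading before the finding.
(e) Not entailed — Tomas loaded the cart, not the contract; the contract belongs to the finding event.

(a), (d)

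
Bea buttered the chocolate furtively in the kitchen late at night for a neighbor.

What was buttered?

the chocolate

'the chocolate' marks the patient of the buttering event.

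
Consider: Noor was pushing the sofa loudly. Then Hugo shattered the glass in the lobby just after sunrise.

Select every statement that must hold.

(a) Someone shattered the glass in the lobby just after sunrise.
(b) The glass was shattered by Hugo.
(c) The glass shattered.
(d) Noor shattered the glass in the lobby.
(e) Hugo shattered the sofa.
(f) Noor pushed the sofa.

(a), (b), (c), (f)

(a) Entailed — this follows by dropping conjuncts from the shattering event's description.
(b) Entailed — this follows by dropping conjuncts from the shattering event's description.
(c) Entailed — 'Hugo shattered the glass' is causative; it entails the inchoative 'the glass shattered'.
(d) Not entailed — the passage has Hugo shattering the glass, not Noor.
(e) Not entailed — Hugo shattered the glass, not the sofa; the sofa belongs to the pushing event.
(f) Entailed — 'push' is an activity; 'was pushing' entails that some pushing happened, so 'pushed' holds.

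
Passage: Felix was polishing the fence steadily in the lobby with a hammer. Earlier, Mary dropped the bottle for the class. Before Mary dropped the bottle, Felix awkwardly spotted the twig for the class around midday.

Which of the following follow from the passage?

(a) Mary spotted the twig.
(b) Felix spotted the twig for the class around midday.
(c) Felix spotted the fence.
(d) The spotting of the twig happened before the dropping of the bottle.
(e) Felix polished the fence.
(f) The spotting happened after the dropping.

(b), (d), (e)

(a) Not entailed — the passage has Felix spotting the twig, not Mary.
(b) Entailed — the original entails any weakening of itself; this just drops 'awkwardly'.
(c) Not entailed — Felix spotted the twig, not the fence; the fence belongs to the polishing event.
(d) Entailed — the narrative places the spotting before the dropping.
(e) Entailed — 'polish' is an activity; 'was polishing' entails that some polishing happened, so 'polished' holds.
(f) Not entailed — the narrative places the spotting before the dropping, not after.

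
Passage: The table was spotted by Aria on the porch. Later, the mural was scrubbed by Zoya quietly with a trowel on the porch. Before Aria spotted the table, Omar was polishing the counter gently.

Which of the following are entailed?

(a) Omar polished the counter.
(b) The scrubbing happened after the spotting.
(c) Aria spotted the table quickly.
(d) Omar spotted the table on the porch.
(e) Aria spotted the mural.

(a), (b)

(a) Entailed — 'polish' is an activity; 'was polishing' entails that some polishing happened, so 'polished' holds.
(b) Entailed — the narrative places the spotting before the scrubbing.
(c) Not entailed — 'quickly' adds information not in the original event.
(d) Not entailed — the passage has Aria spotting the table, not Omar.
(e) Not entailed — Aria spotted the table, not the mural; the mural belongs to the scrubbing event.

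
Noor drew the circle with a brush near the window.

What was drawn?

the circle

'the circle' marks the patient of the drawing event.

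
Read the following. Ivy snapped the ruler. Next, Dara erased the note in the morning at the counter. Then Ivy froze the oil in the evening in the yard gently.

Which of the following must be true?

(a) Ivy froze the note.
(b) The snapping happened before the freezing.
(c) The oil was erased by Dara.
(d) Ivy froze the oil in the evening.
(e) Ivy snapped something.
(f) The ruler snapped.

(a) Not entailed — Ivy froze the oil, not the note; the note belongs to the erasing event.
(b) Entailed — the narrative places the snapping before the freezing.
(c) Not entailed — Dara erased the note, not the oil; the oil belongs to the freezing event.
(d) Entailed — every conjunct here is already in the original freezing event.
(e) Entailed — the original entails any weakening of itself; this just generalizes the patient.
(f) Entailed — 'Ivy snapped the ruler' is causative; it entails the inchoative 'the ruler snapped'.

(b), (d), (e), (f)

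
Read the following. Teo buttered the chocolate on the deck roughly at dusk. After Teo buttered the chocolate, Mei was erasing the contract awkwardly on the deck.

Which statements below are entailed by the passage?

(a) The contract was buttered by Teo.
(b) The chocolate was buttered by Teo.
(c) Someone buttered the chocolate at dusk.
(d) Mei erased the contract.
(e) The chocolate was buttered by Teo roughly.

(b), (c), (e)

(a) Not entailed — Teo buttered the chocolate, not the contract; the contract belongs to the erasing event.
(b) Entailed — this follows by dropping conjuncts from the buttering event's description.
(c) Entailed — dropping 'roughly', 'on the deck' and generalizing the agent leaves a sub-description the original still satisfies.
(d) Not entailed — 'was erasing' is progressive on an accomplishment; it does not entail the completed 'erased'.
(e) Entailed — this follows by dropping conjuncts from the buttering event's description.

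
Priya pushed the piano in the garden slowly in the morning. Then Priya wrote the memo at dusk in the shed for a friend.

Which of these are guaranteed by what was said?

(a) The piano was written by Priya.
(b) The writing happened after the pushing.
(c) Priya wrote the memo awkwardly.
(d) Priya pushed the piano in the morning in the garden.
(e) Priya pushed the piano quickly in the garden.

(b), (d)

(a) Not entailed — Priya wrote the memo, not the piano; the piano belongs to the pushing event.
(b) Entailed — the narrative places the pushing before the writing.
(c) Not entailed — 'awkwardly' adds information not in the original event.
(d) Entailed — dropping 'slowly' leaves a sub-description the original still satisfies.
(e) Not entailed — 'quickly' adds a manner not in (and inconsistent with) the original.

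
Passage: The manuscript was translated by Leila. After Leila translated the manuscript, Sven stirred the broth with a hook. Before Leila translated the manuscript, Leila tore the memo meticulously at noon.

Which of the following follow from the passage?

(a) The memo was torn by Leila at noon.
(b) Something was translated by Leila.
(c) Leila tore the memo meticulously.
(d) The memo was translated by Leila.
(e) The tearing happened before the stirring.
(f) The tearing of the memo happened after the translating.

(a), (b), (c), (e)

(a) Entailed — dropping 'meticulously' leaves a sub-description the original still satisfies.
(b) Entailed — this follows by dropping conjuncts from the translating event's description.
(c) Entailed — dropping 'at noon' leaves a sub-description the original still satisfies.
(d) Not entailed — Leila translated the manuscript, not the memo; the memo belongs to the tearing event.
(e) Entailed — the narrative places the tearing before the stirring.
(f) Not entailed — the narrative places the tearing before the translating, not after.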